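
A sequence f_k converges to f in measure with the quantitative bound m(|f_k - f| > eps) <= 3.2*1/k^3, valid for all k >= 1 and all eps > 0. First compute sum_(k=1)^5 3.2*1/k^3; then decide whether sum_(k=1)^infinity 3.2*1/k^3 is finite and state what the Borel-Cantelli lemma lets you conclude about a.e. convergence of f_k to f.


Step 1: List the terms 3.2*1/k^3 for k = 1 to 5:
  k=1: 3.2
  k=2: 0.4
  k=3: 0.118519
  k=4: 0.05
  k=5: 0.0256
Step 2: Partial sum = 3.2 + 0.4 + 0.118519 + 0.05 + 0.0256
     = 3.794119
Step 3: The full series sum_(k>=1) 3.2*1/k^3 converges (p-series with p = 3 > 1; a constant multiple of a convergent series converges).
Step 4: Fix eps > 0. Since sum_k m(|f_k - f| > eps) < infinity, the Borel-Cantelli lemma gives
        m(limsup_k {|f_k - f| > eps}) = 0, i.e. for a.e. x, |f_k(x) - f(x)| <= eps for all large k.
        Applying this with eps = 1/j for j = 1, 2, ... and intersecting the countably many full-measure sets,
        for a.e. x we get limsup_k |f_k(x) - f(x)| <= 1/j for every j, hence f_k -> f almost everywhere.
Conclusion: series converges; Borel-Cantelli yields f_k -> f a.e.


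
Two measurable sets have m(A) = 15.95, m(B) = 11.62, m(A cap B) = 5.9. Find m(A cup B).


By inclusion-exclusion: m(A u B) = m(A) + m(B) - m(A n B)
= 15.95 + 11.62 - 5.9
= 21.67


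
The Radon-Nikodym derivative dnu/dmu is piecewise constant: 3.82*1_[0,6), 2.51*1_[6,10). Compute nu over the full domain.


Integrate each piece of the Radon-Nikodym derivative:
Step 1: integral_0^6 3.82 dx = 3.82*(6-0) = 3.82*6 = 22.92
Step 2: integral_6^10 2.51 dx = 2.51*(10-6) = 2.51*4 = 10.04
Total: 22.92 + 10.04 = 32.96


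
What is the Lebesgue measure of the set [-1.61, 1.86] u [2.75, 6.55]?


For pairwise disjoint intervals, m(union) = sum of lengths.
= (1.86 - -1.61) + (6.55 - 2.75)
= 3.47 + 3.8
= 7.27


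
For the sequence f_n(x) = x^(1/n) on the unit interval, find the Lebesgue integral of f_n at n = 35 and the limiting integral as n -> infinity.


At n = 35: f_35(x) = x^(1/35).
Step 1: integral(x^(1/35), 0, 1) = [x^(1/35+1) / (1/35+1)] from 0 to 1
     = 1 / (1/35 + 1) = 1 / ((35+1)/35) = 35/(35+1)
     = 35/36 = 0.972222
Step 2: As n -> infinity, f_n(x) = x^(1/n) -> 1 for x in (0,1], and f_n is increasing in n.
By MCT, lim_n integral(f_n) = integral(lim_n f_n) = integral(1, 0, 1) = 1.
Step 3: Verify convergence: 35/36 = 0.972222 -> 1


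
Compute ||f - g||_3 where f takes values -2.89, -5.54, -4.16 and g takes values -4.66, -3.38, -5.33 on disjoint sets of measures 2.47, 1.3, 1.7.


Step 1: Compute differences f_i - g_i:
  -2.89 - -4.66 = 1.77
  -5.54 - -3.38 = -2.16
  -4.16 - -5.33 = 1.17
Step 2: Compute |diff|^3 * measure for each set:
  |1.77|^3 * 2.47 = 5.545233 * 2.47 = 13.696726
  |-2.16|^3 * 1.3 = 10.077696 * 1.3 = 13.101005
  |1.17|^3 * 1.7 = 1.601613 * 1.7 = 2.722742
Step 3: Sum = 29.520472
Step 4: ||f-g||_3 = (29.520472)^(1/3) = 3.090588


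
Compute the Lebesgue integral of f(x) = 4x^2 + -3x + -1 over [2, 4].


The Lebesgue integral of a Riemann-integrable function agrees with the Riemann integral.
Antiderivative F(x) = (4/3)x^3 + (-3/2)x^2 + -1x
F(4) = (4/3)*4^3 + (-3/2)*4^2 + -1*4
     = (4/3)*64 + (-3/2)*16 + -1*4
     = 85.333333 + -24 + -4
     = 57.333333
F(2) = 2.666667
Integral = F(4) - F(2) = 57.333333 - 2.666667 = 54.666667


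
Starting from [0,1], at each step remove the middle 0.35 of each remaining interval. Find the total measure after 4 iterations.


Step 1: At each step, fraction remaining = 1 - 0.35 = 0.65
Step 2: After 4 steps, measure = (0.65)^4
Step 3: Computing the power step by step:
  After step 1: 0.65
  After step 2: 0.4225
  After step 3: 0.274625
  After step 4: 0.178506
Result = 0.178506


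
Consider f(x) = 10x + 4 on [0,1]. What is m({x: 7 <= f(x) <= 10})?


f^(-1)([7, 10]) = {x : 7 <= 10x + 4 <= 10}
Solving: (7 - 4)/10 <= x <= (10 - 4)/10
= [0.3, 0.6]
Intersecting with [0,1]: [0.3, 0.6]
Measure = 0.6 - 0.3 = 0.3


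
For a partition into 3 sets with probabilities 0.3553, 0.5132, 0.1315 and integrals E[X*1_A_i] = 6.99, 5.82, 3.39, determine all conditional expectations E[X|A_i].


For each cell A_i: E[X|A_i] = E[X*1_A_i] / P(A_i)
Step 1: E[X|A_1] = 6.99 / 0.3553 = 19.673515
Step 2: E[X|A_2] = 5.82 / 0.5132 = 11.340608
Step 3: E[X|A_3] = 3.39 / 0.1315 = 25.779468
Verification: E[X] = sum E[X*1_A_i] = 6.99 + 5.82 + 3.39 = 16.2


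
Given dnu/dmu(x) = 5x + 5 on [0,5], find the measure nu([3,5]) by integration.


nu(A) = integral_A (dnu/dmu) dmu = integral_3^5 (5x + 5) dx
Step 1: Antiderivative F(x) = (5/2)x^2 + 5x
Step 2: F(5) = (5/2)*5^2 + 5*5 = 62.5 + 25 = 87.5
Step 3: F(3) = (5/2)*3^2 + 5*3 = 22.5 + 15 = 37.5
Step 4: nu([3,5]) = F(5) - F(3) = 87.5 - 37.5 = 50


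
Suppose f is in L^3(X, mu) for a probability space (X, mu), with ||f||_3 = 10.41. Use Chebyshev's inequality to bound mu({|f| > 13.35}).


Chebyshev/Markov inequality: mu(|f| > eps) <= (||f||_p / eps)^p
Step 1: ||f||_3 / eps = 10.41 / 13.35 = 0.779775
Step 2: Raise to power p = 3:
  (0.779775)^3 = 0.474142
Step 3: Therefore mu(|f| > 13.35) <= 0.474142


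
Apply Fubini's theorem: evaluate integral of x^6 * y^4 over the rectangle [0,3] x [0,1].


By Fubini's theorem, the double integral factors as a product of single integrals:
Step 1: integral_0^3 x^6 dx = [x^7/7] from 0 to 3
     = 3^7/7 = 312.428571
Step 2: integral_0^1 y^4 dy = [y^5/5] from 0 to 1
     = 1^5/5 = 0.2
Step 3: Double integral = 312.428571 * 0.2 = 62.485714


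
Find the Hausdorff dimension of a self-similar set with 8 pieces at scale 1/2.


For a self-similar set with N copies scaled by 1/r:
dim_H = log(N)/log(r) = log(8)/log(2)
= 2.079442/0.693147
= 3


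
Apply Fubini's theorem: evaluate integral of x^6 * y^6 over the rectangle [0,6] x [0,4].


By Fubini's theorem, the double integral factors as a product of single integrals:
Step 1: integral_0^6 x^6 dx = [x^7/7] from 0 to 6
     = 6^7/7 = 39990.857143
Step 2: integral_0^4 y^6 dy = [y^7/7] from 0 to 4
     = 4^7/7 = 2340.571429
Step 3: Double integral = 39990.857143 * 2340.571429 = 9.360146e+07


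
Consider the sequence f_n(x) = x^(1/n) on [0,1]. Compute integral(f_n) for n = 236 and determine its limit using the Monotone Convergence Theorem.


At n = 236: f_236(x) = x^(1/236).
Step 1: integral(x^(1/236), 0, 1) = [x^(1/236+1) / (1/236+1)] from 0 to 1
     = 1 / (1/236 + 1) = 1 / ((236+1)/236) = 236/(236+1)
     = 236/237 = 0.995781
Step 2: As n -> infinity, f_n(x) = x^(1/n) -> 1 for x in (0,1], and f_n is increasing in n.
By MCT, lim_n integral(f_n) = integral(lim_n f_n) = integral(1, 0, 1) = 1.
Step 3: Verify convergence: 236/237 = 0.995781 -> 1


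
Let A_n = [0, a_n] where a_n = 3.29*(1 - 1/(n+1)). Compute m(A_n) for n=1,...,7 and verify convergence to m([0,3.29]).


By continuity of measure from below: if A_n increases to A, then m(A_n) -> m(A).
Here A = [0, 3.29], so m(A) = 3.29
Step 1: a_1 = 3.29*(1 - 1/2) = 1.645, m(A_1) = 1.645
Step 2: a_2 = 3.29*(1 - 1/3) = 2.1933, m(A_2) = 2.1933
Step 3: a_3 = 3.29*(1 - 1/4) = 2.4675, m(A_3) = 2.4675
Step 4: a_4 = 3.29*(1 - 1/5) = 2.632, m(A_4) = 2.632
Step 5: a_5 = 3.29*(1 - 1/6) = 2.7417, m(A_5) = 2.7417
Step 6: a_6 = 3.29*(1 - 1/7) = 2.82, m(A_6) = 2.82
Step 7: a_7 = 3.29*(1 - 1/8) = 2.8788, m(A_7) = 2.8788
Limit: m(A_n) -> m([0,3.29]) = 3.29


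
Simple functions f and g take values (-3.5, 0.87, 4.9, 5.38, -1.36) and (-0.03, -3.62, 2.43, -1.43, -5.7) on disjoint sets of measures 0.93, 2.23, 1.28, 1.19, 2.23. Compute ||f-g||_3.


Step 1: Compute differences f_i - g_i:
  -3.5 - -0.03 = -3.47
  0.87 - -3.62 = 4.49
  4.9 - 2.43 = 2.47
  5.38 - -1.43 = 6.81
  -1.36 - -5.7 = 4.34
Step 2: Compute |diff|^3 * measure for each set:
  |-3.47|^3 * 0.93 = 41.781923 * 0.93 = 38.857188
  |4.49|^3 * 2.23 = 90.518849 * 2.23 = 201.857033
  |2.47|^3 * 1.28 = 15.069223 * 1.28 = 19.288605
  |6.81|^3 * 1.19 = 315.821241 * 1.19 = 375.827277
  |4.34|^3 * 2.23 = 81.746504 * 2.23 = 182.294704
Step 3: Sum = 818.124808
Step 4: ||f-g||_3 = (818.124808)^(1/3) = 9.352761


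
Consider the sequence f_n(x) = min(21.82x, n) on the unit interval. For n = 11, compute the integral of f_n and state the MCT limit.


f(x) = 21.82x on [0,1]; f_n(x) = min(21.82x, n). At n = 11:
Step 1: f(x) reaches 11 at x = 11/21.82 = 0.504125
Step 2: integral(f_11) = integral(21.82x, 0, 0.504125) + integral(11, 0.504125, 1)
       = 21.82*0.504125^2/2 + 11*(1 - 0.504125)
       = 2.772686 + 5.454629
       = 8.227314
Step 3: As n -> infinity, f_n increases to f, so by MCT integral(f_n) -> integral(f) = 21.82/2 = 10.91.
Convergence: integral(f_11) = 8.227314 -> 10.91 as n -> infinity


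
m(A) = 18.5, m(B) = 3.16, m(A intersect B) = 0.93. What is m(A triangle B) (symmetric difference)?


m(A Delta B) = m(A) + m(B) - 2*m(A n B)
= 18.5 + 3.16 - 2*0.93
= 18.5 + 3.16 - 1.86
= 19.8


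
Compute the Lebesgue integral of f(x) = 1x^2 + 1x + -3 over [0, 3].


The Lebesgue integral of a Riemann-integrable function agrees with the Riemann integral.
Antiderivative F(x) = (1/3)x^3 + (1/2)x^2 + -3x
F(3) = (1/3)*3^3 + (1/2)*3^2 + -3*3
     = (1/3)*27 + (1/2)*9 + -3*3
     = 9 + 4.5 + -9
     = 4.5
F(0) = 0.0
Integral = F(3) - F(0) = 4.5 - 0.0 = 4.5


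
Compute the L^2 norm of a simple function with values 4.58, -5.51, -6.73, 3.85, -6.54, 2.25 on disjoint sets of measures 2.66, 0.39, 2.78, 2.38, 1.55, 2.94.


Step 1: Compute |f_i|^2 for each value:
  |4.58|^2 = 20.9764
  |-5.51|^2 = 30.3601
  |-6.73|^2 = 45.2929
  |3.85|^2 = 14.8225
  |-6.54|^2 = 42.7716
  |2.25|^2 = 5.0625
Step 2: Multiply by measures and sum:
  20.9764 * 2.66 = 55.797224
  30.3601 * 0.39 = 11.840439
  45.2929 * 2.78 = 125.914262
  14.8225 * 2.38 = 35.27755
  42.7716 * 1.55 = 66.29598
  5.0625 * 2.94 = 14.88375
Sum = 55.797224 + 11.840439 + 125.914262 + 35.27755 + 66.29598 + 14.88375 = 310.009205
Step 3: Take the p-th root:
||f||_2 = (310.009205)^(1/2) = 17.607078


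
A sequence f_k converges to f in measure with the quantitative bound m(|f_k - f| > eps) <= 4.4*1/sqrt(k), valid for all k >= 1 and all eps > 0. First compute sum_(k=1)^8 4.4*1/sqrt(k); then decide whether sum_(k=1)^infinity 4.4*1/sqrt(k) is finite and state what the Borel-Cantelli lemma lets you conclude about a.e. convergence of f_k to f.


Step 1: List the terms 4.4*1/sqrt(k) for k = 1 to 8:
  k=1: 4.4
  k=2: 3.11127
  k=3: 2.540341
  k=4: 2.2
  k=5: 1.96774
  k=6: 1.796292
  k=7: 1.663044
  k=8: 1.555635
Step 2: Partial sum = 4.4 + 3.11127 + 2.540341 + 2.2 + 1.96774 + 1.796292 + 1.663044 + 1.555635
     = 19.234322
Step 3: The full series sum_(k>=1) 4.4*1/sqrt(k) diverges (p-series with p = 1/2 <= 1; a nonzero constant multiple of a divergent series diverges).
Step 4: The (first) Borel-Cantelli lemma requires a summable sequence of measures, so it does not apply here;
        from this bound alone no conclusion about a.e. convergence can be drawn (convergence in measure still
        gives an a.e.-convergent subsequence, but not a.e. convergence of the whole sequence).
Conclusion: series diverges; Borel-Cantelli is inconclusive about a.e. convergence of f_k.


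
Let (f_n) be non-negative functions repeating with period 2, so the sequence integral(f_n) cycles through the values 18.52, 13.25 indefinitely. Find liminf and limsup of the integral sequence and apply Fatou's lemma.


The sequence (integral(f_n)) is periodic with period 2, repeating the values 18.52, 13.25 indefinitely.
Step 1: For a periodic sequence, every tail (a_m, a_(m+1), ...) contains all 2 period values infinitely often.
Step 2: Hence inf of every tail = min of the period values = min(18.52, 13.25) = 13.25.
        liminf_n integral(f_n) = sup over m of (inf of tail from m) = 13.25.
Step 3: Similarly sup of every tail = max of the period values = 18.52.
        limsup_n integral(f_n) = 18.52.
Step 4: Fatou's lemma: integral(liminf_n f_n) <= liminf_n integral(f_n) = 13.25.
        So the integral of the pointwise liminf is at most 13.25.


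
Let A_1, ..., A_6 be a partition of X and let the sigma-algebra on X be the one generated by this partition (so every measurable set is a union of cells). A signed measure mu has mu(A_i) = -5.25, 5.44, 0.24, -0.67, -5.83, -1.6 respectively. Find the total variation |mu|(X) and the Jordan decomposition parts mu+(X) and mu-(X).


Step 1: Every measurable set is a union of atoms (the cells / points), so a Hahn decomposition is
  obtained by grouping atoms by sign: P = union of atoms with mu > 0, N = union of the remaining atoms.
  Atoms in P (indices): 2, 3;  atoms in N (indices): 1, 4, 5, 6
  Positive values: 5.44, 0.24
  Negative values: -5.25, -0.67, -5.83, -1.6
Step 2: mu+(X) = mu(P) = sum of positive atom values = 5.68
Step 3: mu-(X) = -mu(N) = sum of |negative atom values| = 13.35
Step 4: |mu|(X) = mu+(X) + mu-(X) = 5.68 + 13.35 = 19.03


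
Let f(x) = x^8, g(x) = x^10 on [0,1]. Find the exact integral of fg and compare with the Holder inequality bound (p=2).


Step 1: Exact integral of f*g = integral(x^18, 0, 1) = 1/19
     = 0.052632
Step 2: Holder bound with p=2, q=2:
  ||f||_p = (integral x^16 dx)^(1/2) = (1/17)^(1/2) = 0.242536
  ||g||_q = (integral x^20 dx)^(1/2) = (1/21)^(1/2) = 0.218218
Step 3: Holder bound = ||f||_p * ||g||_q = 0.242536 * 0.218218 = 0.052926
Verification: 0.052632 <= 0.052926 (Holder holds)


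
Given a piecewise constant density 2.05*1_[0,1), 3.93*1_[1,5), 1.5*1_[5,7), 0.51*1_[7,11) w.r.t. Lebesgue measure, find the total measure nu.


Integrate each piece of the Radon-Nikodym derivative:
Step 1: integral_0^1 2.05 dx = 2.05*(1-0) = 2.05*1 = 2.05
Step 2: integral_1^5 3.93 dx = 3.93*(5-1) = 3.93*4 = 15.72
Step 3: integral_5^7 1.5 dx = 1.5*(7-5) = 1.5*2 = 3
Step 4: integral_7^11 0.51 dx = 0.51*(11-7) = 0.51*4 = 2.04
Total: 2.05 + 15.72 + 3 + 2.04 = 22.81


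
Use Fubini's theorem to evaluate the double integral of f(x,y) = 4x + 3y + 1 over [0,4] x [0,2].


By Fubini, integrate in x first, then y.
Step 1: Fix y, integrate over x in [0,4]:
  integral(4x + 3y + 1, x=0..4)
  = 4*(4^2 - 0^2)/2 + (3y + 1)*(4 - 0)
  = 32 + (3y + 1)*4
  = 32 + 12y + 4
  = 36 + 12y
Step 2: Integrate over y in [0,2]:
  integral(36 + 12y, y=0..2)
  = 36*2 + 12*(2^2 - 0^2)/2
  = 72 + 24
  = 96


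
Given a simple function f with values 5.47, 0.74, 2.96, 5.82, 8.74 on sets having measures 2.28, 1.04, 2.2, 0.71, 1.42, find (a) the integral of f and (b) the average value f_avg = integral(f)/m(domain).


Step 1: Integral = sum(value_i * measure_i)
= 5.47*2.28 + 0.74*1.04 + 2.96*2.2 + 5.82*0.71 + 8.74*1.42
= 12.4716 + 0.7696 + 6.512 + 4.1322 + 12.4108
= 36.2962
Step 2: Total measure of domain = 2.28 + 1.04 + 2.2 + 0.71 + 1.42 = 7.65
Step 3: Average value = 36.2962 / 7.65 = 4.744601


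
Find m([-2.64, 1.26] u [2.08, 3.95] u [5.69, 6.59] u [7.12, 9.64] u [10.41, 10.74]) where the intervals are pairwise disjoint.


For pairwise disjoint intervals, m(union) = sum of lengths.
= (1.26 - -2.64) + (3.95 - 2.08) + (6.59 - 5.69) + (9.64 - 7.12) + (10.74 - 10.41)
= 3.9 + 1.87 + 0.9 + 2.52 + 0.33
= 9.52


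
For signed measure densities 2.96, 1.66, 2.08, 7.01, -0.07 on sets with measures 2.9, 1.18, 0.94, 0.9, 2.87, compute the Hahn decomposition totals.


Step 1: Compute signed measure on each set:
  Set 1: 2.96 * 2.9 = 8.584
  Set 2: 1.66 * 1.18 = 1.9588
  Set 3: 2.08 * 0.94 = 1.9552
  Set 4: 7.01 * 0.9 = 6.309
  Set 5: -0.07 * 2.87 = -0.2009
Step 2: Total signed measure = (8.584) + (1.9588) + (1.9552) + (6.309) + (-0.2009)
     = 18.6061
Step 3: Positive part mu+(X) = sum of positive contributions = 18.807
Step 4: Negative part mu-(X) = |sum of negative contributions| = 0.2009


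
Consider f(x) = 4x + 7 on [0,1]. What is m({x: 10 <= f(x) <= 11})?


f^(-1)([10, 11]) = {x : 10 <= 4x + 7 <= 11}
Solving: (10 - 7)/4 <= x <= (11 - 7)/4
= [0.75, 1]
Intersecting with [0,1]: [0.75, 1]
Measure = 1 - 0.75 = 0.25


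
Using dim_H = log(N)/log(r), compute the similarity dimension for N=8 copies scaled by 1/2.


For a self-similar set with N copies scaled by 1/r:
dim_H = log(N)/log(r) = log(8)/log(2)
= 2.079442/0.693147
= 3


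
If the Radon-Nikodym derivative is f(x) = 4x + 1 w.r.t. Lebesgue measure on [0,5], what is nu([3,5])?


nu(A) = integral_A (dnu/dmu) dmu = integral_3^5 (4x + 1) dx
Step 1: Antiderivative F(x) = (4/2)x^2 + 1x
Step 2: F(5) = (4/2)*5^2 + 1*5 = 50 + 5 = 55
Step 3: F(3) = (4/2)*3^2 + 1*3 = 18 + 3 = 21
Step 4: nu([3,5]) = F(5) - F(3) = 55 - 21 = 34


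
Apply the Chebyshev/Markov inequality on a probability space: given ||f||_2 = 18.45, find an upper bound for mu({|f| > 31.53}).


Chebyshev/Markov inequality: mu(|f| > eps) <= (||f||_p / eps)^p
Step 1: ||f||_2 / eps = 18.45 / 31.53 = 0.585157
Step 2: Raise to power p = 2:
  (0.585157)^2 = 0.342409
Step 3: Therefore mu(|f| > 31.53) <= 0.342409


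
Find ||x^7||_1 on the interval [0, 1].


Step 1: ||f||_1 = (integral_0^1 |x^7|^1 dx)^(1/1)
     = (integral_0^1 x^7 dx)^(1/1)
Step 2: integral_0^1 x^7 dx = [x^8/(8)] from 0 to 1 = 1^8/8
     = 1/8 = 0.125
Step 3: ||f||_1 = (0.125)^(1/1) = 0.125


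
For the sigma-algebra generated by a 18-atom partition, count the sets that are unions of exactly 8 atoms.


Each element of F is a union of some subset of the 18 atoms.
Elements that are unions of exactly 8 atoms correspond to 8-element subsets of the 18 atoms.
Count = C(18, 8) = 18! / (8! * 10!) = 43758.


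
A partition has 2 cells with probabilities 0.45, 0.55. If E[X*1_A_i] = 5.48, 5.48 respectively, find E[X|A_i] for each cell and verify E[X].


For each cell A_i: E[X|A_i] = E[X*1_A_i] / P(A_i)
Step 1: E[X|A_1] = 5.48 / 0.45 = 12.177778
Step 2: E[X|A_2] = 5.48 / 0.55 = 9.963636
Verification: E[X] = sum E[X*1_A_i] = 5.48 + 5.48 = 10.96


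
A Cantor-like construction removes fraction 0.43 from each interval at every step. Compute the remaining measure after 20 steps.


Step 1: At each step, fraction remaining = 1 - 0.43 = 0.57
Step 2: After 20 steps, measure = (0.57)^20
Result = 1.310681e-05


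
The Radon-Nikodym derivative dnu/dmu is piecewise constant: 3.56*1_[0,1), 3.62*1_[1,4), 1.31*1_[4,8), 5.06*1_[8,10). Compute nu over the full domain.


Integrate each piece of the Radon-Nikodym derivative:
Step 1: integral_0^1 3.56 dx = 3.56*(1-0) = 3.56*1 = 3.56
Step 2: integral_1^4 3.62 dx = 3.62*(4-1) = 3.62*3 = 10.86
Step 3: integral_4^8 1.31 dx = 1.31*(8-4) = 1.31*4 = 5.24
Step 4: integral_8^10 5.06 dx = 5.06*(10-8) = 5.06*2 = 10.12
Total: 3.56 + 10.86 + 5.24 + 10.12 = 29.78


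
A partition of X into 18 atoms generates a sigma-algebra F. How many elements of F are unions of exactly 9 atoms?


Each element of F is a union of some subset of the 18 atoms.
Elements that are unions of exactly 9 atoms correspond to 9-element subsets of the 18 atoms.
Count = C(18, 9) = 18! / (9! * 9!) = 48620.


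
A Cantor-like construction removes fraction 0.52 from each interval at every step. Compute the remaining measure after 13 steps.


Step 1: At each step, fraction remaining = 1 - 0.52 = 0.48
Step 2: After 13 steps, measure = (0.48)^13
Result = 7.180192e-05


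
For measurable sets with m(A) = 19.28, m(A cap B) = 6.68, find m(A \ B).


m(A \ B) = m(A) - m(A n B)
= 19.28 - 6.68
= 12.6


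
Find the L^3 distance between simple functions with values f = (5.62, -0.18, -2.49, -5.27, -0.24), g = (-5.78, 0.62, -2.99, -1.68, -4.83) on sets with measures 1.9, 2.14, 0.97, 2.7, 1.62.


Step 1: Compute differences f_i - g_i:
  5.62 - -5.78 = 11.4
  -0.18 - 0.62 = -0.8
  -2.49 - -2.99 = 0.5
  -5.27 - -1.68 = -3.59
  -0.24 - -4.83 = 4.59
Step 2: Compute |diff|^3 * measure for each set:
  |11.4|^3 * 1.9 = 1481.544 * 1.9 = 2814.9336
  |-0.8|^3 * 2.14 = 0.512 * 2.14 = 1.09568
  |0.5|^3 * 0.97 = 0.125 * 0.97 = 0.12125
  |-3.59|^3 * 2.7 = 46.268279 * 2.7 = 124.924353
  |4.59|^3 * 1.62 = 96.702579 * 1.62 = 156.658178
Step 3: Sum = 3097.733061
Step 4: ||f-g||_3 = (3097.733061)^(1/3) = 14.577442


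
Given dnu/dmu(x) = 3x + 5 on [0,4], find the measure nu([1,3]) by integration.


nu(A) = integral_A (dnu/dmu) dmu = integral_1^3 (3x + 5) dx
Step 1: Antiderivative F(x) = (3/2)x^2 + 5x
Step 2: F(3) = (3/2)*3^2 + 5*3 = 13.5 + 15 = 28.5
Step 3: F(1) = (3/2)*1^2 + 5*1 = 1.5 + 5 = 6.5
Step 4: nu([1,3]) = F(3) - F(1) = 28.5 - 6.5 = 22


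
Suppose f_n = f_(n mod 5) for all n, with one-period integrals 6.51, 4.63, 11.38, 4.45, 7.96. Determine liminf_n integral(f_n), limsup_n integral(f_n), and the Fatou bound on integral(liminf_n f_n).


The sequence (integral(f_n)) is periodic with period 5, repeating the values 6.51, 4.63, 11.38, 4.45, 7.96 indefinitely.
Step 1: For a periodic sequence, every tail (a_m, a_(m+1), ...) contains all 5 period values infinitely often.
Step 2: Hence inf of every tail = min of the period values = min(6.51, 4.63, 11.38, 4.45, 7.96) = 4.45.
        liminf_n integral(f_n) = sup over m of (inf of tail from m) = 4.45.
Step 3: Similarly sup of every tail = max of the period values = 11.38.
        limsup_n integral(f_n) = 11.38.
Step 4: Fatou's lemma: integral(liminf_n f_n) <= liminf_n integral(f_n) = 4.45.
        So the integral of the pointwise liminf is at most 4.45.


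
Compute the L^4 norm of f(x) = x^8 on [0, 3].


Step 1: ||f||_4 = (integral_0^3 |x^8|^4 dx)^(1/4)
     = (integral_0^3 x^32 dx)^(1/4)
Step 2: integral_0^3 x^32 dx = [x^33/(33)] from 0 to 3 = 3^33/33
     = 5559060566555523/33 = 1.684564e+14
Step 3: ||f||_4 = (1.684564e+14)^(1/4) = 3602.648294


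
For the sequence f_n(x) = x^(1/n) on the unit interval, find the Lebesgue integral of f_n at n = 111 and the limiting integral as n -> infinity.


At n = 111: f_111(x) = x^(1/111).
Step 1: integral(x^(1/111), 0, 1) = [x^(1/111+1) / (1/111+1)] from 0 to 1
     = 1 / (1/111 + 1) = 1 / ((111+1)/111) = 111/(111+1)
     = 111/112 = 0.991071
Step 2: As n -> infinity, f_n(x) = x^(1/n) -> 1 for x in (0,1], and f_n is increasing in n.
By MCT, lim_n integral(f_n) = integral(lim_n f_n) = integral(1, 0, 1) = 1.
Step 3: Verify convergence: 111/112 = 0.991071 -> 1


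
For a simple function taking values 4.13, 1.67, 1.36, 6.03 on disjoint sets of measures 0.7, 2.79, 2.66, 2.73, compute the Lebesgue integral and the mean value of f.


Step 1: Integral = sum(value_i * measure_i)
= 4.13*0.7 + 1.67*2.79 + 1.36*2.66 + 6.03*2.73
= 2.891 + 4.6593 + 3.6176 + 16.4619
= 27.6298
Step 2: Total measure of domain = 0.7 + 2.79 + 2.66 + 2.73 = 8.88
Step 3: Average value = 27.6298 / 8.88 = 3.111464


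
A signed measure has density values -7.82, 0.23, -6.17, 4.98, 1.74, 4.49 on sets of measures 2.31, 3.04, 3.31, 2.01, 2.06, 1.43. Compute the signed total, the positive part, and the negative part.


Step 1: Compute signed measure on each set:
  Set 1: -7.82 * 2.31 = -18.0642
  Set 2: 0.23 * 3.04 = 0.6992
  Set 3: -6.17 * 3.31 = -20.4227
  Set 4: 4.98 * 2.01 = 10.0098
  Set 5: 1.74 * 2.06 = 3.5844
  Set 6: 4.49 * 1.43 = 6.4207
Step 2: Total signed measure = (-18.0642) + (0.6992) + (-20.4227) + (10.0098) + (3.5844) + (6.4207)
     = -17.7728
Step 3: Positive part mu+(X) = sum of positive contributions = 20.7141
Step 4: Negative part mu-(X) = |sum of negative contributions| = 38.4869


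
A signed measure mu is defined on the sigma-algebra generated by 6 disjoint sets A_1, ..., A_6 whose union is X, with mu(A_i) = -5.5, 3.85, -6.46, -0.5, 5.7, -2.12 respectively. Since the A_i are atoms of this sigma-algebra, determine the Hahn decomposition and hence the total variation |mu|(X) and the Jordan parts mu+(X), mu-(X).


Step 1: Every measurable set is a union of atoms (the cells / points), so a Hahn decomposition is
  obtained by grouping atoms by sign: P = union of atoms with mu > 0, N = union of the remaining atoms.
  Atoms in P (indices): 2, 5;  atoms in N (indices): 1, 3, 4, 6
  Positive values: 3.85, 5.7
  Negative values: -5.5, -6.46, -0.5, -2.12
Step 2: mu+(X) = mu(P) = sum of positive atom values = 9.55
Step 3: mu-(X) = -mu(N) = sum of |negative atom values| = 14.58
Step 4: |mu|(X) = mu+(X) + mu-(X) = 9.55 + 14.58 = 24.13


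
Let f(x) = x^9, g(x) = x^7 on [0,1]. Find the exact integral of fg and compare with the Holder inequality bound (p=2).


Step 1: Exact integral of f*g = integral(x^16, 0, 1) = 1/17
     = 0.058824
Step 2: Holder bound with p=2, q=2:
  ||f||_p = (integral x^18 dx)^(1/2) = (1/19)^(1/2) = 0.229416
  ||g||_q = (integral x^14 dx)^(1/2) = (1/15)^(1/2) = 0.258199
Step 3: Holder bound = ||f||_p * ||g||_q = 0.229416 * 0.258199 = 0.059235
Verification: 0.058824 <= 0.059235 (Holder holds)


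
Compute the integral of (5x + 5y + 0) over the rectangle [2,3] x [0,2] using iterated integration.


By Fubini, integrate in x first, then y.
Step 1: Fix y, integrate over x in [2,3]:
  integral(5x + 5y + 0, x=2..3)
  = 5*(3^2 - 2^2)/2 + (5y + 0)*(3 - 2)
  = 12.5 + (5y + 0)*1
  = 12.5 + 5y + 0
  = 12.5 + 5y
Step 2: Integrate over y in [0,2]:
  integral(12.5 + 5y, y=0..2)
  = 12.5*2 + 5*(2^2 - 0^2)/2
  = 25 + 10
  = 35


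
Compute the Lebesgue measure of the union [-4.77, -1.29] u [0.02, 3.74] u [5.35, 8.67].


For pairwise disjoint intervals, m(union) = sum of lengths.
= (-1.29 - -4.77) + (3.74 - 0.02) + (8.67 - 5.35)
= 3.48 + 3.72 + 3.32
= 10.52


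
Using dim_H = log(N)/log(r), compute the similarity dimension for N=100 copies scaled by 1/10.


For a self-similar set with N copies scaled by 1/r:
dim_H = log(N)/log(r) = log(100)/log(10)
= 4.60517/2.302585
= 2


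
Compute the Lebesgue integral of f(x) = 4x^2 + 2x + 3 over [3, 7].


The Lebesgue integral of a Riemann-integrable function agrees with the Riemann integral.
Antiderivative F(x) = (4/3)x^3 + (2/2)x^2 + 3x
F(7) = (4/3)*7^3 + (2/2)*7^2 + 3*7
     = (4/3)*343 + (2/2)*49 + 3*7
     = 457.333333 + 49 + 21
     = 527.333333
F(3) = 54
Integral = F(7) - F(3) = 527.333333 - 54 = 473.333333


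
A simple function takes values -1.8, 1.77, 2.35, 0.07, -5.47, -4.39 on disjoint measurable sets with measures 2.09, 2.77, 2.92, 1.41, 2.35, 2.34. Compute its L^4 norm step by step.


Step 1: Compute |f_i|^4 for each value:
  |-1.8|^4 = 10.4976
  |1.77|^4 = 9.815062
  |2.35|^4 = 30.498006
  |0.07|^4 = 2.401000e-05
  |-5.47|^4 = 895.260257
  |-4.39|^4 = 371.413838
Step 2: Multiply by measures and sum:
  10.4976 * 2.09 = 21.939984
  9.815062 * 2.77 = 27.187723
  30.498006 * 2.92 = 89.054178
  2.401000e-05 * 1.41 = 3.385410e-05
  895.260257 * 2.35 = 2103.861604
  371.413838 * 2.34 = 869.108382
Sum = 21.939984 + 27.187723 + 89.054178 + 3.385410e-05 + 2103.861604 + 869.108382 = 3111.151904
Step 3: Take the p-th root:
||f||_4 = (3111.151904)^(1/4) = 7.468447


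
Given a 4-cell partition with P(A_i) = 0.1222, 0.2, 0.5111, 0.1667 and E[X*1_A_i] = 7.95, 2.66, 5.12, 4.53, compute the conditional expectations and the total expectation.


For each cell A_i: E[X|A_i] = E[X*1_A_i] / P(A_i)
Step 1: E[X|A_1] = 7.95 / 0.1222 = 65.057283
Step 2: E[X|A_2] = 2.66 / 0.2 = 13.3
Step 3: E[X|A_3] = 5.12 / 0.5111 = 10.017609
Step 4: E[X|A_4] = 4.53 / 0.1667 = 27.174565
Verification: E[X] = sum E[X*1_A_i] = 7.95 + 2.66 + 5.12 + 4.53 = 20.26


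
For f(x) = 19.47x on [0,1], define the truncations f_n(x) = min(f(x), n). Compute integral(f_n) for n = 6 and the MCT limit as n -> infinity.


f(x) = 19.47x on [0,1]; f_n(x) = min(19.47x, n). At n = 6:
Step 1: f(x) reaches 6 at x = 6/19.47 = 0.308166
Step 2: integral(f_6) = integral(19.47x, 0, 0.308166) + integral(6, 0.308166, 1)
       = 19.47*0.308166^2/2 + 6*(1 - 0.308166)
       = 0.924499 + 4.151002
       = 5.075501
Step 3: As n -> infinity, f_n increases to f, so by MCT integral(f_n) -> integral(f) = 19.47/2 = 9.735.
Convergence: integral(f_6) = 5.075501 -> 9.735 as n -> infinity


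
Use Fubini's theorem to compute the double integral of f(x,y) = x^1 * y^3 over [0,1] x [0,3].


By Fubini's theorem, the double integral factors as a product of single integrals:
Step 1: integral_0^1 x^1 dx = [x^2/2] from 0 to 1
     = 1^2/2 = 0.5
Step 2: integral_0^3 y^3 dy = [y^4/4] from 0 to 3
     = 3^4/4 = 20.25
Step 3: Double integral = 0.5 * 20.25 = 10.125


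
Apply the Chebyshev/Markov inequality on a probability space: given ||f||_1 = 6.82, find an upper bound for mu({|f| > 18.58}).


Chebyshev/Markov inequality: mu(|f| > eps) <= (||f||_p / eps)^p
Step 1: ||f||_1 / eps = 6.82 / 18.58 = 0.367061
Step 2: Raise to power p = 1:
  (0.367061)^1 = 0.367061
Step 3: Therefore mu(|f| > 18.58) <= 0.367061


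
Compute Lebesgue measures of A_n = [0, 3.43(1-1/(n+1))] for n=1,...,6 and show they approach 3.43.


By continuity of measure from below: if A_n increases to A, then m(A_n) -> m(A).
Here A = [0, 3.43], so m(A) = 3.43
Step 1: a_1 = 3.43*(1 - 1/2) = 1.715, m(A_1) = 1.715
Step 2: a_2 = 3.43*(1 - 1/3) = 2.2867, m(A_2) = 2.2867
Step 3: a_3 = 3.43*(1 - 1/4) = 2.5725, m(A_3) = 2.5725
Step 4: a_4 = 3.43*(1 - 1/5) = 2.744, m(A_4) = 2.744
Step 5: a_5 = 3.43*(1 - 1/6) = 2.8583, m(A_5) = 2.8583
Step 6: a_6 = 3.43*(1 - 1/7) = 2.94, m(A_6) = 2.94
Limit: m(A_n) -> m([0,3.43]) = 3.43


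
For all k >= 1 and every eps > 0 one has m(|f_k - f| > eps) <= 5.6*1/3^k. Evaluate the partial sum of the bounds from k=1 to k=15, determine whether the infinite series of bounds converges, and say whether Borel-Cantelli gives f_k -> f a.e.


Step 1: List the terms 5.6*1/3^k for k = 1 to 15:
  k=1: 1.866667
  k=2: 0.622222
  k=3: 0.207407
  k=4: 0.069136
  k=5: 0.023045
  k=6: 0.007682
  k=7: 0.002561
  k=8: 8.535284e-04
  k=9: 2.845095e-04
  k=10: 9.483649e-05
  k=11: 3.161216e-05
  k=12: 1.053739e-05
  k=13: 3.512463e-06
  k=14: 1.170821e-06
  k=15: 3.902736e-07
Step 2: Partial sum = 1.866667 + 0.622222 + 0.207407 + 0.069136 + 0.023045 + 0.007682 + 0.002561 + 8.535284e-04 + 2.845095e-04 + 9.483649e-05 + 3.161216e-05 + 1.053739e-05 + 3.512463e-06 + 1.170821e-06 + 3.902736e-07
     = 2.8
Step 3: The full series sum_(k>=1) 5.6*1/3^k converges (geometric series with ratio 1/3 < 1; a constant multiple of a convergent series converges).
Step 4: Fix eps > 0. Since sum_k m(|f_k - f| > eps) < infinity, the Borel-Cantelli lemma gives
        m(limsup_k {|f_k - f| > eps}) = 0, i.e. for a.e. x, |f_k(x) - f(x)| <= eps for all large k.
        Applying this with eps = 1/j for j = 1, 2, ... and intersecting the countably many full-measure sets,
        for a.e. x we get limsup_k |f_k(x) - f(x)| <= 1/j for every j, hence f_k -> f almost everywhere.
Conclusion: series converges; Borel-Cantelli yields f_k -> f a.e.


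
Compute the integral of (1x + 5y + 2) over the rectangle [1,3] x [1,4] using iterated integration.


By Fubini, integrate in x first, then y.
Step 1: Fix y, integrate over x in [1,3]:
  integral(1x + 5y + 2, x=1..3)
  = 1*(3^2 - 1^2)/2 + (5y + 2)*(3 - 1)
  = 4 + (5y + 2)*2
  = 4 + 10y + 4
  = 8 + 10y
Step 2: Integrate over y in [1,4]:
  integral(8 + 10y, y=1..4)
  = 8*3 + 10*(4^2 - 1^2)/2
  = 24 + 75
  = 99


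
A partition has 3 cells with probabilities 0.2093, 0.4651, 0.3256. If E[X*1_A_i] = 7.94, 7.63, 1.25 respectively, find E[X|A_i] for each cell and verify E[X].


For each cell A_i: E[X|A_i] = E[X*1_A_i] / P(A_i)
Step 1: E[X|A_1] = 7.94 / 0.2093 = 37.935977
Step 2: E[X|A_2] = 7.63 / 0.4651 = 16.405074
Step 3: E[X|A_3] = 1.25 / 0.3256 = 3.839066
Verification: E[X] = sum E[X*1_A_i] = 7.94 + 7.63 + 1.25 = 16.82


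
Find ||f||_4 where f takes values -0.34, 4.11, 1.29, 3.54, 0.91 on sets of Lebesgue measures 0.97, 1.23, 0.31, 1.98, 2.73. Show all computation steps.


Step 1: Compute |f_i|^4 for each value:
  |-0.34|^4 = 0.013363
  |4.11|^4 = 285.343042
  |1.29|^4 = 2.769229
  |3.54|^4 = 157.040999
  |0.91|^4 = 0.68575
Step 2: Multiply by measures and sum:
  0.013363 * 0.97 = 0.012962
  285.343042 * 1.23 = 350.971942
  2.769229 * 0.31 = 0.858461
  157.040999 * 1.98 = 310.941177
  0.68575 * 2.73 = 1.872096
Sum = 0.012962 + 350.971942 + 0.858461 + 310.941177 + 1.872096 = 664.656639
Step 3: Take the p-th root:
||f||_4 = (664.656639)^(1/4) = 5.077493


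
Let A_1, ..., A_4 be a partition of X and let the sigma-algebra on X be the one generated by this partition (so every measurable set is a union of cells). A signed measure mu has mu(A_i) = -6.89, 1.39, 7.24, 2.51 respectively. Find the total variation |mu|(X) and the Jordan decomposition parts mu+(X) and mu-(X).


Step 1: Every measurable set is a union of atoms (the cells / points), so a Hahn decomposition is
  obtained by grouping atoms by sign: P = union of atoms with mu > 0, N = union of the remaining atoms.
  Atoms in P (indices): 2, 3, 4;  atoms in N (indices): 1
  Positive values: 1.39, 7.24, 2.51
  Negative values: -6.89
Step 2: mu+(X) = mu(P) = sum of positive atom values = 11.14
Step 3: mu-(X) = -mu(N) = sum of |negative atom values| = 6.89
Step 4: |mu|(X) = mu+(X) + mu-(X) = 11.14 + 6.89 = 18.03


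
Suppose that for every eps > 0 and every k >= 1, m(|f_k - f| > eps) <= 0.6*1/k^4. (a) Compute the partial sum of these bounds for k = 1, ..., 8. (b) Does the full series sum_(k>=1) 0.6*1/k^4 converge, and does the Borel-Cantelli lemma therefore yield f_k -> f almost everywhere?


Step 1: List the terms 0.6*1/k^4 for k = 1 to 8:
  k=1: 0.6
  k=2: 0.0375
  k=3: 0.007407
  k=4: 0.002344
  k=5: 9.600000e-04
  k=6: 4.629630e-04
  k=7: 2.498959e-04
  k=8: 1.464844e-04
Step 2: Partial sum = 0.6 + 0.0375 + 0.007407 + 0.002344 + 9.600000e-04 + 4.629630e-04 + 2.498959e-04 + 1.464844e-04
     = 0.649071
Step 3: The full series sum_(k>=1) 0.6*1/k^4 converges (p-series with p = 4 > 1; a constant multiple of a convergent series converges).
Step 4: Fix eps > 0. Since sum_k m(|f_k - f| > eps) < infinity, the Borel-Cantelli lemma gives
        m(limsup_k {|f_k - f| > eps}) = 0, i.e. for a.e. x, |f_k(x) - f(x)| <= eps for all large k.
        Applying this with eps = 1/j for j = 1, 2, ... and intersecting the countably many full-measure sets,
        for a.e. x we get limsup_k |f_k(x) - f(x)| <= 1/j for every j, hence f_k -> f almost everywhere.
Conclusion: series converges; Borel-Cantelli yields f_k -> f a.e.


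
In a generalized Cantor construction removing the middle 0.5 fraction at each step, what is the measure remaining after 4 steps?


Step 1: At each step, fraction remaining = 1 - 0.5 = 0.5
Step 2: After 4 steps, measure = (0.5)^4
Step 3: Computing the power step by step:
  After step 1: 0.5
  After step 2: 0.25
  After step 3: 0.125
  After step 4: 0.0625
Result = 0.0625


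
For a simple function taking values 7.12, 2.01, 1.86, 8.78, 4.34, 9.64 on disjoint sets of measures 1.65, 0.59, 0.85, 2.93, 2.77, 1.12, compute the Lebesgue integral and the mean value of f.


Step 1: Integral = sum(value_i * measure_i)
= 7.12*1.65 + 2.01*0.59 + 1.86*0.85 + 8.78*2.93 + 4.34*2.77 + 9.64*1.12
= 11.748 + 1.1859 + 1.581 + 25.7254 + 12.0218 + 10.7968
= 63.0589
Step 2: Total measure of domain = 1.65 + 0.59 + 0.85 + 2.93 + 2.77 + 1.12 = 9.91
Step 3: Average value = 63.0589 / 9.91 = 6.363158


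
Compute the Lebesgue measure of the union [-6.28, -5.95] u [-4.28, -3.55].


For pairwise disjoint intervals, m(union) = sum of lengths.
= (-5.95 - -6.28) + (-3.55 - -4.28)
= 0.33 + 0.73
= 1.06


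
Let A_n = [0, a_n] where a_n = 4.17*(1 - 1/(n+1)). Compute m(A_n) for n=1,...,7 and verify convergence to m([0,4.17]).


By continuity of measure from below: if A_n increases to A, then m(A_n) -> m(A).
Here A = [0, 4.17], so m(A) = 4.17
Step 1: a_1 = 4.17*(1 - 1/2) = 2.085, m(A_1) = 2.085
Step 2: a_2 = 4.17*(1 - 1/3) = 2.78, m(A_2) = 2.78
Step 3: a_3 = 4.17*(1 - 1/4) = 3.1275, m(A_3) = 3.1275
Step 4: a_4 = 4.17*(1 - 1/5) = 3.336, m(A_4) = 3.336
Step 5: a_5 = 4.17*(1 - 1/6) = 3.475, m(A_5) = 3.475
Step 6: a_6 = 4.17*(1 - 1/7) = 3.5743, m(A_6) = 3.5743
Step 7: a_7 = 4.17*(1 - 1/8) = 3.6487, m(A_7) = 3.6487
Limit: m(A_n) -> m([0,4.17]) = 4.17


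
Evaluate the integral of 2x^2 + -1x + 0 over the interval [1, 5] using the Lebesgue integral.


The Lebesgue integral of a Riemann-integrable function agrees with the Riemann integral.
Antiderivative F(x) = (2/3)x^3 + (-1/2)x^2 + 0x
F(5) = (2/3)*5^3 + (-1/2)*5^2 + 0*5
     = (2/3)*125 + (-1/2)*25 + 0*5
     = 83.333333 + -12.5 + 0
     = 70.833333
F(1) = 0.166667
Integral = F(5) - F(1) = 70.833333 - 0.166667 = 70.666667


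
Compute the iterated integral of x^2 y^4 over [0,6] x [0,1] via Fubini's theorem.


By Fubini's theorem, the double integral factors as a product of single integrals:
Step 1: integral_0^6 x^2 dx = [x^3/3] from 0 to 6
     = 6^3/3 = 72
Step 2: integral_0^1 y^4 dy = [y^5/5] from 0 to 1
     = 1^5/5 = 0.2
Step 3: Double integral = 72 * 0.2 = 14.4


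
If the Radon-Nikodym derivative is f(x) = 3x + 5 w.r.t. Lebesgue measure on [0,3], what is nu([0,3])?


nu(A) = integral_A (dnu/dmu) dmu = integral_0^3 (3x + 5) dx
Step 1: Antiderivative F(x) = (3/2)x^2 + 5x
Step 2: F(3) = (3/2)*3^2 + 5*3 = 13.5 + 15 = 28.5
Step 3: F(0) = (3/2)*0^2 + 5*0 = 0.0 + 0 = 0.0
Step 4: nu([0,3]) = F(3) - F(0) = 28.5 - 0.0 = 28.5


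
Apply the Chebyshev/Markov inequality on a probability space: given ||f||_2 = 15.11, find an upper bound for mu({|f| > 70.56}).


Chebyshev/Markov inequality: mu(|f| > eps) <= (||f||_p / eps)^p
Step 1: ||f||_2 / eps = 15.11 / 70.56 = 0.214144
Step 2: Raise to power p = 2:
  (0.214144)^2 = 0.045858
Step 3: Therefore mu(|f| > 70.56) <= 0.045858


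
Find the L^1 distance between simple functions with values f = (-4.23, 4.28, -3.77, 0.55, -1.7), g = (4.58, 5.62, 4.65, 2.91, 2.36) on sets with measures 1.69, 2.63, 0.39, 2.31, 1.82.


Step 1: Compute differences f_i - g_i:
  -4.23 - 4.58 = -8.81
  4.28 - 5.62 = -1.34
  -3.77 - 4.65 = -8.42
  0.55 - 2.91 = -2.36
  -1.7 - 2.36 = -4.06
Step 2: Compute |diff|^1 * measure for each set:
  |-8.81|^1 * 1.69 = 8.81 * 1.69 = 14.8889
  |-1.34|^1 * 2.63 = 1.34 * 2.63 = 3.5242
  |-8.42|^1 * 0.39 = 8.42 * 0.39 = 3.2838
  |-2.36|^1 * 2.31 = 2.36 * 2.31 = 5.4516
  |-4.06|^1 * 1.82 = 4.06 * 1.82 = 7.3892
Step 3: Sum = 34.5377
Step 4: ||f-g||_1 = (34.5377)^(1/1) = 34.5377


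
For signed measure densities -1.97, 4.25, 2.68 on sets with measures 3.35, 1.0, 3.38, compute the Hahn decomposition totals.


Step 1: Compute signed measure on each set:
  Set 1: -1.97 * 3.35 = -6.5995
  Set 2: 4.25 * 1.0 = 4.25
  Set 3: 2.68 * 3.38 = 9.0584
Step 2: Total signed measure = (-6.5995) + (4.25) + (9.0584)
     = 6.7089
Step 3: Positive part mu+(X) = sum of positive contributions = 13.3084
Step 4: Negative part mu-(X) = |sum of negative contributions| = 6.5995


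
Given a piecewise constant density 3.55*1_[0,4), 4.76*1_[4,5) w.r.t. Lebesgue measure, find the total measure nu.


Integrate each piece of the Radon-Nikodym derivative:
Step 1: integral_0^4 3.55 dx = 3.55*(4-0) = 3.55*4 = 14.2
Step 2: integral_4^5 4.76 dx = 4.76*(5-4) = 4.76*1 = 4.76
Total: 14.2 + 4.76 = 18.96


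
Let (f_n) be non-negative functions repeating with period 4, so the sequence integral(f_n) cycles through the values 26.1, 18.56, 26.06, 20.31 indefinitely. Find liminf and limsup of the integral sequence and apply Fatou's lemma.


The sequence (integral(f_n)) is periodic with period 4, repeating the values 26.1, 18.56, 26.06, 20.31 indefinitely.
Step 1: For a periodic sequence, every tail (a_m, a_(m+1), ...) contains all 4 period values infinitely often.
Step 2: Hence inf of every tail = min of the period values = min(26.1, 18.56, 26.06, 20.31) = 18.56.
        liminf_n integral(f_n) = sup over m of (inf of tail from m) = 18.56.
Step 3: Similarly sup of every tail = max of the period values = 26.1.
        limsup_n integral(f_n) = 26.1.
Step 4: Fatou's lemma: integral(liminf_n f_n) <= liminf_n integral(f_n) = 18.56.
        So the integral of the pointwise liminf is at most 18.56.


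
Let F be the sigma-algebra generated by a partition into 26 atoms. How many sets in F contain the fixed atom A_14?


Each element of F is a union of some subset S of the 26 atoms.
The element contains A_14 iff A_14 is in S.
So we count subsets S of {A_1,...,A_26} with A_14 in S: choose freely among the other 25 atoms.
Count = 2^(26-1) = 2^25 = 33554432.


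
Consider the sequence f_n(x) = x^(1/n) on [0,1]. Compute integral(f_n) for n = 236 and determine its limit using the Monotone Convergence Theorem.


At n = 236: f_236(x) = x^(1/236).
Step 1: integral(x^(1/236), 0, 1) = [x^(1/236+1) / (1/236+1)] from 0 to 1
     = 1 / (1/236 + 1) = 1 / ((236+1)/236) = 236/(236+1)
     = 236/237 = 0.995781
Step 2: As n -> infinity, f_n(x) = x^(1/n) -> 1 for x in (0,1], and f_n is increasing in n.
By MCT, lim_n integral(f_n) = integral(lim_n f_n) = integral(1, 0, 1) = 1.
Step 3: Verify convergence: 236/237 = 0.995781 -> 1
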